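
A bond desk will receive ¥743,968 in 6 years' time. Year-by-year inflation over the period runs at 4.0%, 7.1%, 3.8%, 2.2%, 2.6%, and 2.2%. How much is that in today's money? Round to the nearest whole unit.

Price-level factor over 6 years: 1.040 × 1.071 × 1.038 × 1.022 × 1.026 × 1.022 ≈ 1.2389943217.
Purchasing power today: ¥743,968 divided by that factor.

¥600,461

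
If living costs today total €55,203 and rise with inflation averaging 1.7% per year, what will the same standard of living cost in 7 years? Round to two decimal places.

Cumulative price-level factor: (1+1.7%)^7 ≈ 1.1252439082.
The nominal amount required is €55,203 scaled up by that factor.

€62,116.84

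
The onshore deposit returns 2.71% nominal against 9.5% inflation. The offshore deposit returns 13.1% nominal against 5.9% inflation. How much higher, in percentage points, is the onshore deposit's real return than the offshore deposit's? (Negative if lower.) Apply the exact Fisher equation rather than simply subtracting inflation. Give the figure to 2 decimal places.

-13.00

The onshore deposit real return: 1.0271/1.095 − 1 = -6.201%.
The offshore deposit real return: 1.131/1.059 − 1 = 6.799%.
Difference: -6.201 − 6.799 = -13.000 pp.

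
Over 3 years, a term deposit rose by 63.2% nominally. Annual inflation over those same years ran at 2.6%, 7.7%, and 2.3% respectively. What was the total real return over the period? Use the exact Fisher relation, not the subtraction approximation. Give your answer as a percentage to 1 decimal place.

44.4%

Cumulative inflation factor: 1.026 × 1.077 × 1.023 ≈ 1.13042.
Nominal growth factor: 1.63200. Real growth factor = 1.63200 / 1.13042 ≈ 1.44371.
Total real return ≈ 44.3715%.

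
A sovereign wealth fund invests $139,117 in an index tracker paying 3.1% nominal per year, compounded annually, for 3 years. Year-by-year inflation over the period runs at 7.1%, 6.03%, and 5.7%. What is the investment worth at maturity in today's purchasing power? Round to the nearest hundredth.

$127,017.33

Nominal value at maturity: $139,117 × (1 + 3.1%)^3 ≈ $152,460.10.
Price-level factor over 3 years: 1.071 × 1.0603 × 1.057 = 1.2003094341.
The maturity value deflated by that factor is the answer in today's purchasing power.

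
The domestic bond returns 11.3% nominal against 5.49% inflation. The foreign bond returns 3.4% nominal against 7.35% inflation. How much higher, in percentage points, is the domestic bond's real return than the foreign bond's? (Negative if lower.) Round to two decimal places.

The domestic bond real return: 1.113/1.0549 − 1 = 5.508%.
The foreign bond real return: 1.034/1.0735 − 1 = -3.680%.
Difference: 5.508 − (-3.680) = 9.188 pp.

9.19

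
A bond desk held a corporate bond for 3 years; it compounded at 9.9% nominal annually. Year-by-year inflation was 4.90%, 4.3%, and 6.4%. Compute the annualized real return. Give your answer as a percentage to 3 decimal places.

Cumulative inflation factor: 1.0490 × 1.043 × 1.064 ≈ 1.16413.
Nominal growth factor: 1.32737. Real growth factor = 1.32737 / 1.16413 ≈ 1.14023.
Annualized: 1.14023^(1/3) − 1 ≈ 0.04471.

4.471%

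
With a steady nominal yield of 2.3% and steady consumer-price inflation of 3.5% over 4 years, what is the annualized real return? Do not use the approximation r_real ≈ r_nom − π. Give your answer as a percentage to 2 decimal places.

-1.16%

With constant rates the annual real return is the same each year: (1+2.3%)/(1+3.5%) − 1 = -0.01159.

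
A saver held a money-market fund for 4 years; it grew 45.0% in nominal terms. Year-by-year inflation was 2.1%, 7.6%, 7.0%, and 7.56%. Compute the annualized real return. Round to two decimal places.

Cumulative inflation factor: 1.021 × 1.076 × 1.070 × 1.0756 ≈ 1.26437.
Nominal growth factor: 1.45000. Real growth factor = 1.45000 / 1.26437 ≈ 1.14682.
Annualized: 1.14682^(1/4) − 1 ≈ 0.03484.

3.48%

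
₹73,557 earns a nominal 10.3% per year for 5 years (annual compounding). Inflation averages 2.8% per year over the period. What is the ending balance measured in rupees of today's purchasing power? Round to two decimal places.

₹104,601.04

Nominal value at maturity: ₹73,557 × (1 + 10.3%)^5 ≈ ₹120,088.54.
Price-level factor over 5 years: (1 + 2.8%)^5 ≈ 1.1480626105.
The maturity value deflated by that factor is the answer in today's purchasing power.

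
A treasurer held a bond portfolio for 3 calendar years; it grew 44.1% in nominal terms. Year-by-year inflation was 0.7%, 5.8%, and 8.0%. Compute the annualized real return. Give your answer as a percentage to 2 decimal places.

Cumulative inflation factor: 1.007 × 1.058 × 1.080 ≈ 1.15064.
Nominal growth factor: 1.44100. Real growth factor = 1.44100 / 1.15064 ≈ 1.25235.
Annualized: 1.25235^(1/3) − 1 ≈ 0.07789.

7.79%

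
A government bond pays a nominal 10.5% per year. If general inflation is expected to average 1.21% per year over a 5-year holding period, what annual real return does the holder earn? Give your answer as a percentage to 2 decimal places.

With constant rates the annual real return is the same each year: (1+10.5%)/(1+1.21%) − 1 = 0.09179.

9.18%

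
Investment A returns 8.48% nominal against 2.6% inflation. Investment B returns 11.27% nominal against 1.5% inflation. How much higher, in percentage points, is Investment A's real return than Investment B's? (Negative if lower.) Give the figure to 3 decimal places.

Investment A real return: 1.0848/1.026 − 1 = 5.7310%.
Investment B real return: 1.1127/1.015 − 1 = 9.6256%.
Difference: 5.7310 − 9.6256 = -3.8946 pp.

-3.895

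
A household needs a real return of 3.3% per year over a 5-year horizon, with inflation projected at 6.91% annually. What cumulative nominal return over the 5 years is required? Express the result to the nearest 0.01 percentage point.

Required annual nominal rate: (1+3.3%)(1+6.91%) − 1 = 10.43803%.
Cumulative over 5 years: (1 + 0.1043803)^5 − 1 ≈ 0.64283.

64.28%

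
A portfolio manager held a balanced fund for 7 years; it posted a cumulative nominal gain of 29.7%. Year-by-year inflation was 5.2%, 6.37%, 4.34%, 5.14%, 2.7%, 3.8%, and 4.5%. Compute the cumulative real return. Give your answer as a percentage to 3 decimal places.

-5.158%

Cumulative inflation factor: 1.052 × 1.0637 × 1.0434 × 1.0514 × 1.027 × 1.038 × 1.045 ≈ 1.36753.
Nominal growth factor: 1.29700. Real growth factor = 1.29700 / 1.36753 ≈ 0.94842.
Total real return ≈ -5.1577%.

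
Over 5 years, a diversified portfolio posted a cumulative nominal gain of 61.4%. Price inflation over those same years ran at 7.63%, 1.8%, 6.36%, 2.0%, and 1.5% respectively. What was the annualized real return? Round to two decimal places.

Cumulative inflation factor: 1.0763 × 1.018 × 1.0636 × 1.020 × 1.015 ≈ 1.20650.
Nominal growth factor: 1.61400. Real growth factor = 1.61400 / 1.20650 ≈ 1.33776.
Annualized: 1.33776^(1/5) − 1 ≈ 0.05993.

5.99%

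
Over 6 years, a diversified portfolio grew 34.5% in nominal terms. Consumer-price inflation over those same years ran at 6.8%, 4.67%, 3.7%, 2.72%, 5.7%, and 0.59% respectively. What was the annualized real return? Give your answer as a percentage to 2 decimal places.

Cumulative inflation factor: 1.068 × 1.0467 × 1.037 × 1.0272 × 1.057 × 1.0059 ≈ 1.26607.
Nominal growth factor: 1.34500. Real growth factor = 1.34500 / 1.26607 ≈ 1.06234.
Annualized: 1.06234^(1/6) − 1 ≈ 0.01013.

1.01%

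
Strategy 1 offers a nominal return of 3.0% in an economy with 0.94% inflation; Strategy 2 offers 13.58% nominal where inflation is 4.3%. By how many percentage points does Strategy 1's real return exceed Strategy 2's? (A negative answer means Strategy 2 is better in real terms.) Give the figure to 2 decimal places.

-6.86

Strategy 1 real return: 1.030/1.0094 − 1 = 2.041%.
Strategy 2 real return: 1.1358/1.043 − 1 = 8.897%.
Difference: 2.041 − 8.897 = -6.856 pp.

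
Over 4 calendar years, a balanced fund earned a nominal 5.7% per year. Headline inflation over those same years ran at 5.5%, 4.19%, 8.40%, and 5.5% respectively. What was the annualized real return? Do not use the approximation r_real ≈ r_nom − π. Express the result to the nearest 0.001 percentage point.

-0.176%

Cumulative inflation factor: 1.055 × 1.0419 × 1.0840 × 1.055 ≈ 1.25707.
Nominal growth factor: 1.24825. Real growth factor = 1.24825 / 1.25707 ≈ 0.99298.
Annualized: 0.99298^(1/4) − 1 ≈ -0.00176.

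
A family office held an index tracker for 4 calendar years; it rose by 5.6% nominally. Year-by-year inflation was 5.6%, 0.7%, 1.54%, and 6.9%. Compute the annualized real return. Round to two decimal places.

-2.20%

Cumulative inflation factor: 1.056 × 1.007 × 1.0154 × 1.069 ≈ 1.15427.
Nominal growth factor: 1.05600. Real growth factor = 1.05600 / 1.15427 ≈ 0.91486.
Annualized: 0.91486^(1/4) − 1 ≈ -0.02200.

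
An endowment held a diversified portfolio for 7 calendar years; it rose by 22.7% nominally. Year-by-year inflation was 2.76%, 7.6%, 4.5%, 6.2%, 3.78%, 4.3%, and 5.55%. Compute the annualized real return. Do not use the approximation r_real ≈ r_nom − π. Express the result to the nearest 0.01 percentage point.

Cumulative inflation factor: 1.0276 × 1.076 × 1.045 × 1.062 × 1.0378 × 1.043 × 1.0555 ≈ 1.40195.
Nominal growth factor: 1.22700. Real growth factor = 1.22700 / 1.40195 ≈ 0.87521.
Annualized: 0.87521^(1/7) − 1 ≈ -0.01886.

-1.89%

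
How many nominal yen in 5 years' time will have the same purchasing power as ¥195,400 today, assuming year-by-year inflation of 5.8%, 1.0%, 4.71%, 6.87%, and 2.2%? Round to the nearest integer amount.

¥238,796

Cumulative price-level factor: 1.058 × 1.010 × 1.0471 × 1.0687 × 1.022 ≈ 1.2220863865.
Multiplying ¥195,400 by the price-level factor gives the future nominal sum.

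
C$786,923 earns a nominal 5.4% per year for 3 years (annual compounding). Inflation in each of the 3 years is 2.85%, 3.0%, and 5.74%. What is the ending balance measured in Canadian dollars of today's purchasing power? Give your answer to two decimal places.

C$822,570.72

Nominal value at maturity: C$786,923 × (1 + 5.4%)^3 ≈ C$921,412.44.
Price-level factor over 3 years: 1.0285 × 1.030 × 1.0574 = 1.120161977.
Dividing the nominal maturity value by the price-level factor gives the value in today's money.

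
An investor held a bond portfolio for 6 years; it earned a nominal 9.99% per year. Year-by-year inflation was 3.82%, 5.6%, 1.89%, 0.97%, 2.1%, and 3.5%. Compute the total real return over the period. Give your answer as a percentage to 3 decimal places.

48.554%

Cumulative inflation factor: 1.0382 × 1.056 × 1.0189 × 1.0097 × 1.021 × 1.035 ≈ 1.19189.
Nominal growth factor: 1.77059. Real growth factor = 1.77059 / 1.19189 ≈ 1.48554.
Total real return ≈ 48.5540%.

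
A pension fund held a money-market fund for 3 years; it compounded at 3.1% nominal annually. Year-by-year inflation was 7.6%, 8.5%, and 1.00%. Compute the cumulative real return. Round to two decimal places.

Cumulative inflation factor: 1.076 × 1.085 × 1.0100 ≈ 1.17913.
Nominal growth factor: 1.09591. Real growth factor = 1.09591 / 1.17913 ≈ 0.92942.
Total real return ≈ -7.0579%.

-7.06%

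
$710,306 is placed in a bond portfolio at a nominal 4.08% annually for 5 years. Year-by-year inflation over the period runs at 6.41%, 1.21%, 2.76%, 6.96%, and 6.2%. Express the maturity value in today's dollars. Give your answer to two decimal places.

Nominal value at maturity: $710,306 × (1 + 4.08%)^5 ≈ $867,524.80.
Price-level factor over 5 years: 1.0641 × 1.0121 × 1.0276 × 1.0696 × 1.062 ≈ 1.2571175073.
The maturity value deflated by that factor is the answer in today's purchasing power.

$690,090.46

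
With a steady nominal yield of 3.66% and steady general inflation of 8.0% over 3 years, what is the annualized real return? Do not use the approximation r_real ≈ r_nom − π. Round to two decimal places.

With constant rates the annual real return is the same each year: (1+3.66%)/(1+8.0%) − 1 = -0.04019.

-4.02%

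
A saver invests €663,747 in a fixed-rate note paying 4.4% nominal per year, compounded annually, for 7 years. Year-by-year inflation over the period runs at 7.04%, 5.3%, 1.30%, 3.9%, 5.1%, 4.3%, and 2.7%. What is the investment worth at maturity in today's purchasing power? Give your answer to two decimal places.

€671,814.12

Nominal value at maturity: €663,747 × (1 + 4.4%)^7 ≈ €897,234.70.
Price-level factor over 7 years: 1.0704 × 1.053 × 1.0130 × 1.039 × 1.051 × 1.043 × 1.027 ≈ 1.3355401006.
The maturity value deflated by that factor is the answer in today's purchasing power.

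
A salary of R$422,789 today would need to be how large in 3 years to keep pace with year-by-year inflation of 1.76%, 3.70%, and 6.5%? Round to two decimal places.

R$475,148.26

Cumulative price-level factor: 1.0176 × 1.0370 × 1.065 = 1.123842528.
Multiplying R$422,789 by the price-level factor gives the future nominal sum.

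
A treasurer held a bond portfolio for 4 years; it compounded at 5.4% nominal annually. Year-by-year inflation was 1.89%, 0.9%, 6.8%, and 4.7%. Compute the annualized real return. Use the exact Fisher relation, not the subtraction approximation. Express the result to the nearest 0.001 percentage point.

Cumulative inflation factor: 1.0189 × 1.009 × 1.068 × 1.047 ≈ 1.14958.
Nominal growth factor: 1.23413. Real growth factor = 1.23413 / 1.14958 ≈ 1.07355.
Annualized: 1.07355^(1/4) − 1 ≈ 0.01790.

1.790%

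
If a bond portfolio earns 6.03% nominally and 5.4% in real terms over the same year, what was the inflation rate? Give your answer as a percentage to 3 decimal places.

From (1+r_nom) = (1+r_real)(1+π), we get 1+π = (1 + 6.03%)/(1 + 5.4%) = 1.0603/1.054 ≈ 1.00598.
So π ≈ 0.5977%.

0.598%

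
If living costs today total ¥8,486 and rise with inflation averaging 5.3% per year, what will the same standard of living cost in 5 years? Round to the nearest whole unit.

¥10,986

Cumulative price-level factor: (1+5.3%)^5 ≈ 1.2946186406.
The nominal amount required is ¥8,486 scaled up by that factor.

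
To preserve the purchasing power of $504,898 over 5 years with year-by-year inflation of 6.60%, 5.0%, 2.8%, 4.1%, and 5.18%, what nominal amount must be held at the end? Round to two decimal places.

$636,102.59

Cumulative price-level factor: 1.0660 × 1.050 × 1.028 × 1.041 × 1.0518 ≈ 1.2598635592.
Multiplying $504,898 by the price-level factor gives the future nominal sum.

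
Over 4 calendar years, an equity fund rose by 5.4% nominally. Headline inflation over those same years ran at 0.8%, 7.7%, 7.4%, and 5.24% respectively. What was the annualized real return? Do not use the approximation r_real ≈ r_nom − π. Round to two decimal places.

Cumulative inflation factor: 1.008 × 1.077 × 1.074 × 1.0524 ≈ 1.22705.
Nominal growth factor: 1.05400. Real growth factor = 1.05400 / 1.22705 ≈ 0.85897.
Annualized: 0.85897^(1/4) − 1 ≈ -0.03729.

-3.73%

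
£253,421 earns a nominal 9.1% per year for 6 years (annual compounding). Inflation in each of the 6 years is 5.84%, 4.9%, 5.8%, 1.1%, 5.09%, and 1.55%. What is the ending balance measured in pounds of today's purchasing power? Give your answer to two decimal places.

£337,200.06

Nominal value at maturity: £253,421 × (1 + 9.1%)^6 ≈ £427,357.28.
Price-level factor over 6 years: 1.0584 × 1.049 × 1.058 × 1.011 × 1.0509 × 1.0155 ≈ 1.2673701160.
Dividing the nominal maturity value by the price-level factor gives the value in today's money.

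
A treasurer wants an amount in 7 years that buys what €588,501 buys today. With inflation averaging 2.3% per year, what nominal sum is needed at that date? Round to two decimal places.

Cumulative price-level factor: (1+2.3%)^7 ≈ 1.1725447756.
The nominal amount required is €588,501 scaled up by that factor.

€690,043.77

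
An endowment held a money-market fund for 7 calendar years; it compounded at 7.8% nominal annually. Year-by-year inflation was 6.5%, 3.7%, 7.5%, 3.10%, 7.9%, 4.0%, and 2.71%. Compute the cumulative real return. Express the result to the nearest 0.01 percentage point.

Cumulative inflation factor: 1.065 × 1.037 × 1.075 × 1.0310 × 1.079 × 1.040 × 1.0271 ≈ 1.41079.
Nominal growth factor: 1.69173. Real growth factor = 1.69173 / 1.41079 ≈ 1.19914.
Total real return ≈ 19.9136%.

19.91%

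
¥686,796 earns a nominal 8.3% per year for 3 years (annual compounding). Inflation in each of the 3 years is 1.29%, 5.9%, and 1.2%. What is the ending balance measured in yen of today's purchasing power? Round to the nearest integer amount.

Nominal value at maturity: ¥686,796 × (1 + 8.3%)^3 ≈ ¥872,395.
Price-level factor over 3 years: 1.0129 × 1.059 × 1.012 = 1.0855330332.
The maturity value deflated by that factor is the answer in today's purchasing power.

¥803,656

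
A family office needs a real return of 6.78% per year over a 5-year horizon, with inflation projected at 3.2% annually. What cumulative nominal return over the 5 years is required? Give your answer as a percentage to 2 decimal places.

Required annual nominal rate: (1+6.78%)(1+3.2%) − 1 = 10.19696%.
Cumulative over 5 years: (1 + 0.1019696)^5 − 1 ≈ 0.62498.

62.50%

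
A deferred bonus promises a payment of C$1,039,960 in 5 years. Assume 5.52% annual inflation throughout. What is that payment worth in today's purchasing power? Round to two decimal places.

C$794,955.32

Price-level factor over 5 years: (1 + 5.52%)^5 ≈ 1.3081993008.
Purchasing power today: C$1,039,960 divided by that factor.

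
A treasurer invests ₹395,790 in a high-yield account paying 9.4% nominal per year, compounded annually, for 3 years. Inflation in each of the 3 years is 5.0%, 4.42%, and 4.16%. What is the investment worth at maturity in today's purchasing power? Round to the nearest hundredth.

Nominal value at maturity: ₹395,790 × (1 + 9.4%)^3 ≈ ₹518,223.12.
Price-level factor over 3 years: 1.050 × 1.0442 × 1.0416 = 1.142020656.
The maturity value deflated by that factor is the answer in today's purchasing power.

₹453,777.36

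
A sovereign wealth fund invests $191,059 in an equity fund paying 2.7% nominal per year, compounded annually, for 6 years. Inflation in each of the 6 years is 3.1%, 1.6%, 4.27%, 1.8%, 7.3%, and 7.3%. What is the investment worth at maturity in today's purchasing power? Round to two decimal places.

Nominal value at maturity: $191,059 × (1 + 2.7%)^6 ≈ $224,176.54.
Price-level factor over 6 years: 1.031 × 1.016 × 1.0427 × 1.018 × 1.073 × 1.073 ≈ 1.2801444235.
Dividing the nominal maturity value by the price-level factor gives the value in today's money.

$175,118.16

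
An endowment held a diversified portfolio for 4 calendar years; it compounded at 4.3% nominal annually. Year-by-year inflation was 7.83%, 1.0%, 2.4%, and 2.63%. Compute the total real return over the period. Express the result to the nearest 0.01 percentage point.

3.40%

Cumulative inflation factor: 1.0783 × 1.010 × 1.024 × 1.0263 ≈ 1.14455.
Nominal growth factor: 1.18342. Real growth factor = 1.18342 / 1.14455 ≈ 1.03396.
Total real return ≈ 3.3956%.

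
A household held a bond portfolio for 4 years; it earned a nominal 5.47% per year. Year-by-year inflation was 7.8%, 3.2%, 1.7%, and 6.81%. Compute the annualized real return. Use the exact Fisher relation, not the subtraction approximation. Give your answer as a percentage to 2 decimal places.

0.59%

Cumulative inflation factor: 1.078 × 1.032 × 1.017 × 1.0681 ≈ 1.20846.
Nominal growth factor: 1.23742. Real growth factor = 1.23742 / 1.20846 ≈ 1.02396.
Annualized: 1.02396^(1/4) − 1 ≈ 0.00594.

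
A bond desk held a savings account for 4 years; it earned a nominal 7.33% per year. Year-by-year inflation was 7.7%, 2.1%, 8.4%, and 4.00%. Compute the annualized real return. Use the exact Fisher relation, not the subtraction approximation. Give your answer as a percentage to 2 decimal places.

1.72%

Cumulative inflation factor: 1.077 × 1.021 × 1.084 × 1.0400 ≈ 1.23966.
Nominal growth factor: 1.32704. Real growth factor = 1.32704 / 1.23966 ≈ 1.07048.
Annualized: 1.07048^(1/4) − 1 ≈ 0.01717.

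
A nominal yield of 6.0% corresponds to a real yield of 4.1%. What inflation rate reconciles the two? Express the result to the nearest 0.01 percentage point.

From (1+r_nom) = (1+r_real)(1+π), we get 1+π = (1 + 6.0%)/(1 + 4.1%) = 1.060/1.041 ≈ 1.01825.
So π ≈ 1.8252%.

1.83%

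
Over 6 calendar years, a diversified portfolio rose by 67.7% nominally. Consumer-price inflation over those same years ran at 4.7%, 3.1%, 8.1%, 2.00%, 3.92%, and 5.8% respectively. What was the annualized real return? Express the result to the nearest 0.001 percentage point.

Cumulative inflation factor: 1.047 × 1.031 × 1.081 × 1.0200 × 1.0392 × 1.058 ≈ 1.30863.
Nominal growth factor: 1.67700. Real growth factor = 1.67700 / 1.30863 ≈ 1.28150.
Annualized: 1.28150^(1/6) − 1 ≈ 0.04220.

4.220%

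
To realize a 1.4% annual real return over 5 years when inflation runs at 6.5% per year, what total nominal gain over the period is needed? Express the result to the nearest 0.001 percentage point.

46.872%

Required annual nominal rate: (1+1.4%)(1+6.5%) − 1 = 7.991%.
Cumulative over 5 years: (1 + 0.07991)^5 − 1 ≈ 0.46872.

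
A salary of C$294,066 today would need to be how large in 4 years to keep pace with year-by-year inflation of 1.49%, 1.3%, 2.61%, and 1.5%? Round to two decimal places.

C$314,871.42

Cumulative price-level factor: 1.0149 × 1.013 × 1.0261 × 1.015 ≈ 1.0707508498.
Multiplying C$294,066 by the price-level factor gives the future nominal sum.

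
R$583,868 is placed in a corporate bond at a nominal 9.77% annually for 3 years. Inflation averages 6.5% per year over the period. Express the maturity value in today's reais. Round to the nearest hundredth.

R$639,317.87

Nominal value at maturity: R$583,868 × (1 + 9.77%)^3 ≈ R$772,263.78.
Price-level factor over 3 years: (1 + 6.5%)^3 = 1.207949625.
Dividing the nominal maturity value by the price-level factor gives the value in today's money.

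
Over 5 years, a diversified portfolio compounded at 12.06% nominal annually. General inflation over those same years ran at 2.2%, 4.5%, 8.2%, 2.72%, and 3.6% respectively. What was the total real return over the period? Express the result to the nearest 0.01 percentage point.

Cumulative inflation factor: 1.022 × 1.045 × 1.082 × 1.0272 × 1.036 ≈ 1.22973.
Nominal growth factor: 1.76707. Real growth factor = 1.76707 / 1.22973 ≈ 1.43696.
Total real return ≈ 43.6957%.

43.70%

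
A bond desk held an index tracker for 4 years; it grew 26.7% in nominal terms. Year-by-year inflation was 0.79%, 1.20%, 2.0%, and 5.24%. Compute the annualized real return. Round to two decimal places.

3.72%

Cumulative inflation factor: 1.0079 × 1.0120 × 1.020 × 1.0524 ≈ 1.09491.
Nominal growth factor: 1.26700. Real growth factor = 1.26700 / 1.09491 ≈ 1.15717.
Annualized: 1.15717^(1/4) − 1 ≈ 0.03717.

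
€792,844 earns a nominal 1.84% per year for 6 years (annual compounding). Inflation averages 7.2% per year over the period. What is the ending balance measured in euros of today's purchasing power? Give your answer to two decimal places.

€582,813.19

Nominal value at maturity: €792,844 × (1 + 1.84%)^6 ≈ €884,500.51.
Price-level factor over 6 years: (1 + 7.2%)^6 ≈ 1.5176398167.
The maturity value deflated by that factor is the answer in today's purchasing power.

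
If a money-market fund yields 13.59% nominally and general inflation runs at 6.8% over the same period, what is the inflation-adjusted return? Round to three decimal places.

6.358%

Real return via the Fisher equation: (1 + 13.59%)/(1 + 6.8%) − 1 = 1.1359/1.068 − 1 ≈ 0.06358.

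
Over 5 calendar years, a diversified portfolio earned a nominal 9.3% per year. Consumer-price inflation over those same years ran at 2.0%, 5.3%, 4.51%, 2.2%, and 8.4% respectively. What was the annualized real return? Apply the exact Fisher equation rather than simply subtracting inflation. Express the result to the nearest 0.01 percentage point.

4.64%

Cumulative inflation factor: 1.020 × 1.053 × 1.0451 × 1.022 × 1.084 ≈ 1.24356.
Nominal growth factor: 1.55991. Real growth factor = 1.55991 / 1.24356 ≈ 1.25439.
Annualized: 1.25439^(1/5) − 1 ≈ 0.04637.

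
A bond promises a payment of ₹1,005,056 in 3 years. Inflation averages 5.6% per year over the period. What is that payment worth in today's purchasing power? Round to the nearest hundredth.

₹853,490.14

Price-level factor over 3 years: (1 + 5.6%)^3 = 1.177583616.
Purchasing power today: ₹1,005,056 divided by that factor.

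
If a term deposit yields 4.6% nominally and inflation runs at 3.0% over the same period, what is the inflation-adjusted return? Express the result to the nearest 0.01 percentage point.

Real return via the Fisher equation: (1 + 4.6%)/(1 + 3.0%) − 1 = 1.046/1.030 − 1 ≈ 0.01553.

1.55%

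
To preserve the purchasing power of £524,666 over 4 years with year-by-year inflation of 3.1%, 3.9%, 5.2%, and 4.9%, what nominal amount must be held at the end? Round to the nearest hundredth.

£620,223.71

Cumulative price-level factor: 1.031 × 1.039 × 1.052 × 1.049 ≈ 1.1821305495.
The nominal amount required is £524,666 scaled up by that factor.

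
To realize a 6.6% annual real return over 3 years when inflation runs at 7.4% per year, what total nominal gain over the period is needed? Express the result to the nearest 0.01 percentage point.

50.07%

Required annual nominal rate: (1+6.6%)(1+7.4%) − 1 = 14.4884%.
Cumulative over 3 years: (1 + 0.144884)^3 − 1 ≈ 0.50067.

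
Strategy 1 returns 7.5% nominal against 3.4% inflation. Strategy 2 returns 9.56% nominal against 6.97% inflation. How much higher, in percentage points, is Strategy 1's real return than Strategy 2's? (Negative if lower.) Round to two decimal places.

1.54

Strategy 1 real return: 1.075/1.034 − 1 = 3.965%.
Strategy 2 real return: 1.0956/1.0697 − 1 = 2.421%.
Difference: 3.965 − 2.421 = 1.544 pp.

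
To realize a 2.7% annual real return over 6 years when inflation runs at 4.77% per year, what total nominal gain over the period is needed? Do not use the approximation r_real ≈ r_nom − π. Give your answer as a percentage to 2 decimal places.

55.18%

Required annual nominal rate: (1+2.7%)(1+4.77%) − 1 = 7.59879%.
Cumulative over 6 years: (1 + 0.0759879)^6 − 1 ≈ 0.55183.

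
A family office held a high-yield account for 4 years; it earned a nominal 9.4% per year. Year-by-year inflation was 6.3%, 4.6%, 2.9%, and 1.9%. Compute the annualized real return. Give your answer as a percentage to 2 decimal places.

5.28%

Cumulative inflation factor: 1.063 × 1.046 × 1.029 × 1.019 ≈ 1.16588.
Nominal growth factor: 1.43242. Real growth factor = 1.43242 / 1.16588 ≈ 1.22861.
Annualized: 1.22861^(1/4) − 1 ≈ 0.05282.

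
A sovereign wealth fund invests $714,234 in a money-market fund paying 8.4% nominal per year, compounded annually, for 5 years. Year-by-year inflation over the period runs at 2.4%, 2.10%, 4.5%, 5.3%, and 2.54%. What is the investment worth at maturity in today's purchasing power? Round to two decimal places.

Nominal value at maturity: $714,234 × (1 + 8.4%)^5 ≈ $1,069,022.71.
Price-level factor over 5 years: 1.024 × 1.0210 × 1.045 × 1.053 × 1.0254 ≈ 1.1796785248.
The maturity value deflated by that factor is the answer in today's purchasing power.

$906,198.33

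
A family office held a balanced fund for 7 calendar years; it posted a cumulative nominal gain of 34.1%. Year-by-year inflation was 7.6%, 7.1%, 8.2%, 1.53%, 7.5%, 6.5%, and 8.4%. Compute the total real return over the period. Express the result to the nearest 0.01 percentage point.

-14.65%

Cumulative inflation factor: 1.076 × 1.071 × 1.082 × 1.0153 × 1.075 × 1.065 × 1.084 ≈ 1.57113.
Nominal growth factor: 1.34100. Real growth factor = 1.34100 / 1.57113 ≈ 0.85353.
Total real return ≈ -14.6471%.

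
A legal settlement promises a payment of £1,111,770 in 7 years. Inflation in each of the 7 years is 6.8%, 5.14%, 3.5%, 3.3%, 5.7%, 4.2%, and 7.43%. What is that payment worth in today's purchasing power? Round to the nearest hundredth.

£782,648.53

Price-level factor over 7 years: 1.068 × 1.0514 × 1.035 × 1.033 × 1.057 × 1.042 × 1.0743 ≈ 1.4205227018.
Purchasing power today: £1,111,770 divided by that factor.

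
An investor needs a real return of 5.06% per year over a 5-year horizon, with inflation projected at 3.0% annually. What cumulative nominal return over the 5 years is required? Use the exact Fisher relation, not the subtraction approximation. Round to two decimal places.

Required annual nominal rate: (1+5.06%)(1+3.0%) − 1 = 8.2118%.
Cumulative over 5 years: (1 + 0.082118)^5 − 1 ≈ 0.48379.

48.38%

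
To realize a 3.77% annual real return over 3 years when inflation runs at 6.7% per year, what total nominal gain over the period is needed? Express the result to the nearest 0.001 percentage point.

35.740%

Required annual nominal rate: (1+3.77%)(1+6.7%) − 1 = 10.72259%.
Cumulative over 3 years: (1 + 0.1072259)^3 − 1 ≈ 0.35740.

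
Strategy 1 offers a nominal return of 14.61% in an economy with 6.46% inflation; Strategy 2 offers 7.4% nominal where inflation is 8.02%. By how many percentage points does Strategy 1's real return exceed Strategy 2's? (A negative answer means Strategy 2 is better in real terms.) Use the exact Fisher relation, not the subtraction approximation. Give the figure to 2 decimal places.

8.23

Strategy 1 real return: 1.1461/1.0646 − 1 = 7.655%.
Strategy 2 real return: 1.074/1.0802 − 1 = -0.574%.
Difference: 7.655 − (-0.574) = 8.229 pp.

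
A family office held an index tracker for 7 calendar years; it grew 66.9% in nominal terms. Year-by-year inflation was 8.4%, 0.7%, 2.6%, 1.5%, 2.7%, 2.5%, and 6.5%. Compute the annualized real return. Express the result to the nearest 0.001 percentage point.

3.928%

Cumulative inflation factor: 1.084 × 1.007 × 1.026 × 1.015 × 1.027 × 1.025 × 1.065 ≈ 1.27443.
Nominal growth factor: 1.66900. Real growth factor = 1.66900 / 1.27443 ≈ 1.30960.
Annualized: 1.30960^(1/7) − 1 ≈ 0.03928.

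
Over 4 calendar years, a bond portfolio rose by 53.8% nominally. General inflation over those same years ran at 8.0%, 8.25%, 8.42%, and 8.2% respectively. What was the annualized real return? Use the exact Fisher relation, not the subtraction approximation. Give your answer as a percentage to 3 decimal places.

Cumulative inflation factor: 1.080 × 1.0825 × 1.0842 × 1.082 ≈ 1.37148.
Nominal growth factor: 1.53800. Real growth factor = 1.53800 / 1.37148 ≈ 1.12142.
Annualized: 1.12142^(1/4) − 1 ≈ 0.02906.

2.906%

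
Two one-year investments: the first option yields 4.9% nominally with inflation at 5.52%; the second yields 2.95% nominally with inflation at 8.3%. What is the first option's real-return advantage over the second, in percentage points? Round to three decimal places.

4.352

The first option real return: 1.049/1.0552 − 1 = -0.5876%.
The second real return: 1.0295/1.083 − 1 = -4.9400%.
Difference: -0.5876 − (-4.9400) = 4.3524 pp.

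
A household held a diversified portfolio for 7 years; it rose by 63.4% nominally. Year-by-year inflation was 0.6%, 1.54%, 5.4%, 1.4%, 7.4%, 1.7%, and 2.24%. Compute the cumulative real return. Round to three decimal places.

34.027%

Cumulative inflation factor: 1.006 × 1.0154 × 1.054 × 1.014 × 1.074 × 1.017 × 1.0224 ≈ 1.21916.
Nominal growth factor: 1.63400. Real growth factor = 1.63400 / 1.21916 ≈ 1.34027.
Total real return ≈ 34.0270%.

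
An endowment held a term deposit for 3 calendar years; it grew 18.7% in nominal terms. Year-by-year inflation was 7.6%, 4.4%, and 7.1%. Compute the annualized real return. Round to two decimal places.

-0.45%

Cumulative inflation factor: 1.076 × 1.044 × 1.071 ≈ 1.20310.
Nominal growth factor: 1.18700. Real growth factor = 1.18700 / 1.20310 ≈ 0.98662.
Annualized: 0.98662^(1/3) − 1 ≈ -0.00448.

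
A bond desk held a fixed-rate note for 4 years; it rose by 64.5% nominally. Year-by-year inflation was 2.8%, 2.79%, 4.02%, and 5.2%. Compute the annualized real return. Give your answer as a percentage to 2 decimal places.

Cumulative inflation factor: 1.028 × 1.0279 × 1.0402 × 1.052 ≈ 1.15632.
Nominal growth factor: 1.64500. Real growth factor = 1.64500 / 1.15632 ≈ 1.42262.
Annualized: 1.42262^(1/4) − 1 ≈ 0.09212.

9.21%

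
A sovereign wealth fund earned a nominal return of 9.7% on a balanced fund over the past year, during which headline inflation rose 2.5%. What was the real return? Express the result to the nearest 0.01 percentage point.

7.02%

Real return via the Fisher equation: (1 + 9.7%)/(1 + 2.5%) − 1 = 1.097/1.025 − 1 ≈ 0.07024.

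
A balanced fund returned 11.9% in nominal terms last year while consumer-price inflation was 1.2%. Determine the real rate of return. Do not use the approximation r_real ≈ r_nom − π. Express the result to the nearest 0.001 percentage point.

Real return via the Fisher equation: (1 + 11.9%)/(1 + 1.2%) − 1 = 1.119/1.012 − 1 ≈ 0.10573.

10.573%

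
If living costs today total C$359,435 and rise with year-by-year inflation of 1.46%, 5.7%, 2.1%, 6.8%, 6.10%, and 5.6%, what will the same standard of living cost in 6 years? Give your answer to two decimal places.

Cumulative price-level factor: 1.0146 × 1.057 × 1.021 × 1.068 × 1.0610 × 1.056 ≈ 1.3102257855.
Multiplying C$359,435 by the price-level factor gives the future nominal sum.

C$470,941.01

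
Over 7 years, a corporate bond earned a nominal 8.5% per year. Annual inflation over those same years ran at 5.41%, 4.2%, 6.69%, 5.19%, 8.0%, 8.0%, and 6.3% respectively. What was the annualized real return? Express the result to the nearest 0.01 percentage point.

Cumulative inflation factor: 1.0541 × 1.042 × 1.0669 × 1.0519 × 1.080 × 1.080 × 1.063 ≈ 1.52837.
Nominal growth factor: 1.77014. Real growth factor = 1.77014 / 1.52837 ≈ 1.15819.
Annualized: 1.15819^(1/7) − 1 ≈ 0.02120.

2.12%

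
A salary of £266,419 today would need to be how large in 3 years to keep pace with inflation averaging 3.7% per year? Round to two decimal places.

Cumulative price-level factor: (1+3.7%)^3 = 1.115157653.
The nominal amount required is £266,419 scaled up by that factor.

£297,099.19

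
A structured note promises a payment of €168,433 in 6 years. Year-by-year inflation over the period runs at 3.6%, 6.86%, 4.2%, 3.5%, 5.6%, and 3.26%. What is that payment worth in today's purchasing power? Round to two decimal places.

Price-level factor over 6 years: 1.036 × 1.0686 × 1.042 × 1.035 × 1.056 × 1.0326 ≈ 1.3019042146.
Purchasing power today: €168,433 divided by that factor.

€129,374.34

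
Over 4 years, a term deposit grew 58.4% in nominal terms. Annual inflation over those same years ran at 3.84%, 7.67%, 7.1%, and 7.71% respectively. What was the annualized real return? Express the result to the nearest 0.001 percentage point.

5.272%

Cumulative inflation factor: 1.0384 × 1.0767 × 1.071 × 1.0771 ≈ 1.28975.
Nominal growth factor: 1.58400. Real growth factor = 1.58400 / 1.28975 ≈ 1.22815.
Annualized: 1.22815^(1/4) − 1 ≈ 0.05272.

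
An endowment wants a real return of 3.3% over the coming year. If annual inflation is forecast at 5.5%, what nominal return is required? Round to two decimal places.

8.98%

By the Fisher equation, 1 + r_nom = (1 + 3.3%)(1 + 5.5%) = 1.033 × 1.055 = 1.089815.
So r_nom = 8.9815%.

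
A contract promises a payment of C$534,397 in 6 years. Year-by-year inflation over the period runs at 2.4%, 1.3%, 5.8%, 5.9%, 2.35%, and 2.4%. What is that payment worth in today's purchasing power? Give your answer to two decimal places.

Price-level factor over 6 years: 1.024 × 1.013 × 1.058 × 1.059 × 1.0235 × 1.024 ≈ 1.2180884731.
Purchasing power today: C$534,397 divided by that factor.

C$438,717.72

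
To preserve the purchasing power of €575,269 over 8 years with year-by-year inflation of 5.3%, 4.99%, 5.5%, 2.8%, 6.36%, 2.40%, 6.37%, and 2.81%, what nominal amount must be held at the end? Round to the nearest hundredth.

Cumulative price-level factor: 1.053 × 1.0499 × 1.055 × 1.028 × 1.0636 × 1.0240 × 1.0637 × 1.0281 ≈ 1.4280870629.
Multiplying €575,269 by the price-level factor gives the future nominal sum.

€821,534.22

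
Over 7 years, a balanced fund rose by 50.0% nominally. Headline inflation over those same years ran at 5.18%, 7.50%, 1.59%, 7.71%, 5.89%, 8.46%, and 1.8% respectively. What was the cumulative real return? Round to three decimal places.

Cumulative inflation factor: 1.0518 × 1.0750 × 1.0159 × 1.0771 × 1.0589 × 1.0846 × 1.018 ≈ 1.44651.
Nominal growth factor: 1.50000. Real growth factor = 1.50000 / 1.44651 ≈ 1.03698.
Total real return ≈ 3.6980%.

3.698%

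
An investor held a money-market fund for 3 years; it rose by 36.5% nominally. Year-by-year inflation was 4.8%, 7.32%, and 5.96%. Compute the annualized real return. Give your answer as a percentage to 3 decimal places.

Cumulative inflation factor: 1.048 × 1.0732 × 1.0596 ≈ 1.19175.
Nominal growth factor: 1.36500. Real growth factor = 1.36500 / 1.19175 ≈ 1.14538.
Annualized: 1.14538^(1/3) − 1 ≈ 0.04628.

4.628%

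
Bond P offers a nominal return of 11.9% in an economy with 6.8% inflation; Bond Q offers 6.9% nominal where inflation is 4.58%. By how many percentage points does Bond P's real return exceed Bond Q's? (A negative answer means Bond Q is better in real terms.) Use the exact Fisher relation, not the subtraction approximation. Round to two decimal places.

Bond P real return: 1.119/1.068 − 1 = 4.775%.
Bond Q real return: 1.069/1.0458 − 1 = 2.218%.
Difference: 4.775 − 2.218 = 2.557 pp.

2.56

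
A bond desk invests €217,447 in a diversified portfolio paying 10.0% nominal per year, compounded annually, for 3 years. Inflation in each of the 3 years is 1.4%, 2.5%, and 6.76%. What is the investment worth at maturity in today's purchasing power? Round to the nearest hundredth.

Nominal value at maturity: €217,447 × (1 + 10.0%)^3 ≈ €289,421.96.
Price-level factor over 3 years: 1.014 × 1.025 × 1.0676 = 1.10961006.
The maturity value deflated by that factor is the answer in today's purchasing power.

€260,832.13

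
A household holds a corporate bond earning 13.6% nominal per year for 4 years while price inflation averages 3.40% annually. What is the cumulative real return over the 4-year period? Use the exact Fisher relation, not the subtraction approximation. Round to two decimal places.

The annual real rate is (1+13.6%)/(1+3.40%) − 1 = 9.8646%.
Compounded over 4 years: (1 + 0.098646)^4 − 1 ≈ 0.45690.

45.69%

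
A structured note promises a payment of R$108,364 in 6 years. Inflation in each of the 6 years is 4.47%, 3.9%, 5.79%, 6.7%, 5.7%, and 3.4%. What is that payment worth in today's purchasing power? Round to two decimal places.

Price-level factor over 6 years: 1.0447 × 1.039 × 1.0579 × 1.067 × 1.057 × 1.034 ≈ 1.3390959757.
Purchasing power today: R$108,364 divided by that factor.

R$80,923.25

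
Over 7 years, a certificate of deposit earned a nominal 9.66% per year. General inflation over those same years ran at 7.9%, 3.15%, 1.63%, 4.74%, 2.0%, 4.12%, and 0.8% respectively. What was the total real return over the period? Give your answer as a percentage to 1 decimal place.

50.4%

Cumulative inflation factor: 1.079 × 1.0315 × 1.0163 × 1.0474 × 1.020 × 1.0412 × 1.008 ≈ 1.26829.
Nominal growth factor: 1.90694. Real growth factor = 1.90694 / 1.26829 ≈ 1.50355.
Total real return ≈ 50.3549%.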